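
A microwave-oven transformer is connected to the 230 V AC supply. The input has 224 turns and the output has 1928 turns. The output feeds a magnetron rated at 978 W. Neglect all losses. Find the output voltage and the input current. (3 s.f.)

V_out = V_in × N_out/N_in = 230 × 1928/224 = 1979.6 V.
I_out = P/V_out = 978/1979.6 = 0.49403 A.
I_in = I_out × N_out/N_in = 0.49403 × 1928/224 = 4.25 A.

V_out ≈ 1980 V, I_in ≈ 4.25 A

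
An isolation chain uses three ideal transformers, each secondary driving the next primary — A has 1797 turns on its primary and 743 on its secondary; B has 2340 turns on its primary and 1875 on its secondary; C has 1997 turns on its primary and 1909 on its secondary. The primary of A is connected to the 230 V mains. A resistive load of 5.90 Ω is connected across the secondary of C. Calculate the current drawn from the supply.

After A: V = 230.00 × 743/1797 = 95.097 V.
After B: V = 95.097 × 1875/2340 = 76.200 V.
After C: V = 76.200 × 1909/1997 = 72.842 V.
I_load = 72.842/5.90 = 12.346 A, so P_out = 72.842 × 12.346 = 899.31 W.
All ideal ⇒ P_in = P_out, so I_supply = 899.31/230 = 3.91 A.

I_supply ≈ 3.91 A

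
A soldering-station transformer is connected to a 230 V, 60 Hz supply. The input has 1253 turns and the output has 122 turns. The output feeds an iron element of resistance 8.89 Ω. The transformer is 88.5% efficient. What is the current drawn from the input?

I_in ≈ 0.277 A

V_out = 230 × 122/1253 = 22.394 V.
I_out = V_out/R = 22.394/8.89 = 2.5190 A.
P_out = V_out I_out = 22.394 × 2.5190 = 56.412 W.
P_in = P_out/η = 56.412/0.885 = 63.742 W.
I_in = P_in/V_in = 63.742/230 = 0.277 A.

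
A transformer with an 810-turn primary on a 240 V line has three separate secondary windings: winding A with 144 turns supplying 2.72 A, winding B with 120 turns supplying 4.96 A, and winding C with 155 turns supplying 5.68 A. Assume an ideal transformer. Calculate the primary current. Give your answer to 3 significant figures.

V_A = 240 × 144/810 = 42.667 V; V_B = 240 × 120/810 = 35.556 V; V_C = 240 × 155/810 = 45.926 V.
P_out = V_A I_A + V_B I_B + V_C I_C = 42.667×2.72 + 35.556×4.96 + 45.926×5.68 = 116.05 + 176.36 + 260.86 = 553.27 W.
Ideal ⇒ P_in = P_out, so I_p = P_out/V_p = 553.27/240 = 2.31 A.

I_p ≈ 2.31 A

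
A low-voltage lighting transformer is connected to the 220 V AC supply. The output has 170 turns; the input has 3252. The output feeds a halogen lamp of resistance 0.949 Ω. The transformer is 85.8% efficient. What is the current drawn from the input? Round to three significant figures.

V_out = 220 × 170/3252 = 11.501 V.
I_out = V_out/R = 11.501/0.949 = 12.119 A.
P_out = V_out I_out = 11.501 × 12.119 = 139.37 W.
P_in = P_out/η = 139.37/0.858 = 162.44 W.
I_in = P_in/V_in = 162.44/220 = 0.738 A.

I_in ≈ 0.738 A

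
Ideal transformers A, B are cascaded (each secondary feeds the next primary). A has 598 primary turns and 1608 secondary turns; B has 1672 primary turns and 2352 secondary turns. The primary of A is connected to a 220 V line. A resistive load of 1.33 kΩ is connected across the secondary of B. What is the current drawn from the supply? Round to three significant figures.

Secondary of A: V = 220.00 × 1608/598 = 591.57 V.
Secondary of B: V = 591.57 × 2352/1672 = 832.16 V.
I_load = 832.16/1330 = 0.62569 A, so P_out = 832.16 × 0.62569 = 520.67 W.
All ideal ⇒ P_in = P_out, so I_supply = 520.67/220 = 2.37 A.

I_supply ≈ 2.37 A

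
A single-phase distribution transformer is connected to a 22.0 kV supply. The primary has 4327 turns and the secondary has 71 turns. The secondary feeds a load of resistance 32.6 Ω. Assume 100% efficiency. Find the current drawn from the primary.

I_p ≈ 0.182 A

V_s = V_p × N_s/N_p = 22000 × 71/4327 = 360.99 V.
I_s = V_s/R = 360.99/32.6 = 11.073 A.
For an ideal transformer I_p N_p = I_s N_s, so I_p = 11.073 × 71/4327 = 0.182 A.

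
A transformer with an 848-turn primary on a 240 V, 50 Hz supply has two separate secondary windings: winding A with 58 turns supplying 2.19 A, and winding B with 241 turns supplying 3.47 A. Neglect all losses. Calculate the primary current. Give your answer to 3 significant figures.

V_A = 240 × 58/848 = 16.415 V; V_B = 240 × 241/848 = 68.208 V.
P_out = V_A I_A + V_B I_B = 16.415×2.19 + 68.208×3.47 = 35.949 + 236.68 = 272.63 W.
Ideal ⇒ P_in = P_out, so I_p = P_out/V_p = 272.63/240 = 1.14 A.

I_p ≈ 1.14 A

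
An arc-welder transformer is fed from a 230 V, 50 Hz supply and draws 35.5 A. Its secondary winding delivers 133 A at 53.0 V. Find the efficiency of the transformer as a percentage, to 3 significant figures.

η ≈ 86.3%

P_in = 230 × 35.5 = 8165.00 W.
P_out = 53.0 × 133 = 7049.00 W.
η = P_out/P_in = 7049.00/8165.00 = 0.863.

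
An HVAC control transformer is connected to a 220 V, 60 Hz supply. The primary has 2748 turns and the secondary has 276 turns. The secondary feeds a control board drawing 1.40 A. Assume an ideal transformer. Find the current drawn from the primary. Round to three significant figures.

I_p ≈ 0.141 A

For an ideal transformer I_p N_p = I_s N_s, so I_p = 1.40 × 276/2748 = 0.141 A.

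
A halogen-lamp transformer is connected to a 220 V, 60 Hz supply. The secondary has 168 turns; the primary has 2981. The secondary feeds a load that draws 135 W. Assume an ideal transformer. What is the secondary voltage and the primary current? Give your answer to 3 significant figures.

V_s = V_p × N_s/N_p = 220 × 168/2981 = 12.399 V.
I_s = P/V_s = 135/12.399 = 10.888 A.
I_p = I_s × N_s/N_p = 10.888 × 168/2981 = 0.614 A.

V_s ≈ 12.4 V, I_p ≈ 0.614 A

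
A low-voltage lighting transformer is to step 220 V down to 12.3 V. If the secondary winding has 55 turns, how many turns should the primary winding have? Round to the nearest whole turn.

N_p/N_s = V_p/V_s, so N_p = 55 × 220/12.3 = 983.7 ≈ 984 turns.

N_p = 984 turns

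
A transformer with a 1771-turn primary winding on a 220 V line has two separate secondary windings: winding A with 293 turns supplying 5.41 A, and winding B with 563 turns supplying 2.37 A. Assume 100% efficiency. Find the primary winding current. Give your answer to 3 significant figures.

V_A = 220 × 293/1771 = 36.398 V; V_B = 220 × 563/1771 = 69.938 V.
P_out = V_A I_A + V_B I_B = 36.398×5.41 + 69.938×2.37 = 196.91 + 165.75 = 362.66 W.
Ideal ⇒ P_in = P_out, so I_p = P_out/V_p = 362.66/220 = 1.65 A.

I_p ≈ 1.65 A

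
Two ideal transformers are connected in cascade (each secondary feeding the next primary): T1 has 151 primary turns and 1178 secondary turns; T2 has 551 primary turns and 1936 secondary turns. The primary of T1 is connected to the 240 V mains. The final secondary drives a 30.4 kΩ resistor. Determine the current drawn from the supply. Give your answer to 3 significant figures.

Secondary of T1: V = 240.00 × 1178/151 = 1872.3 V.
Secondary of T2: V = 1872.3 × 1936/551 = 6578.6 V.
I_load = 6578.6/30400 = 0.21640 A, so P_out = 6578.6 × 0.21640 = 1423.6 W.
All ideal ⇒ P_in = P_out, so I_supply = 1423.6/240 = 5.93 A.

I_supply ≈ 5.93 A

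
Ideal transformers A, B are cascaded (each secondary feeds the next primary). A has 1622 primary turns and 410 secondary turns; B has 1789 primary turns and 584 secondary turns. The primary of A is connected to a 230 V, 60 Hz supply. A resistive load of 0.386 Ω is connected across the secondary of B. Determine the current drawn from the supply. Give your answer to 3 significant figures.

I_supply ≈ 4.06 A

Secondary of A: V = 230.00 × 410/1622 = 58.138 V.
Secondary of B: V = 58.138 × 584/1789 = 18.979 V.
I_load = 18.979/0.386 = 49.167 A, so P_out = 18.979 × 49.167 = 933.12 W.
All ideal ⇒ P_in = P_out, so I_supply = 933.12/230 = 4.06 A.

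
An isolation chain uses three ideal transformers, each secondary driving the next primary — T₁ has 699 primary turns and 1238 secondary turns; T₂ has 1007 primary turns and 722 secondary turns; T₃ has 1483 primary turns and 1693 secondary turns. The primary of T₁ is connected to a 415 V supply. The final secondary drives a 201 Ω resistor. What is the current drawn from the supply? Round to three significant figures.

I_supply ≈ 4.34 A

After T₁: V = 415.00 × 1238/699 = 735.01 V.
After T₂: V = 735.01 × 722/1007 = 526.99 V.
After T₃: V = 526.99 × 1693/1483 = 601.61 V.
I_load = 601.61/201 = 2.9931 A, so P_out = 601.61 × 2.9931 = 1800.7 W.
All ideal ⇒ P_in = P_out, so I_supply = 1800.7/415 = 4.34 A.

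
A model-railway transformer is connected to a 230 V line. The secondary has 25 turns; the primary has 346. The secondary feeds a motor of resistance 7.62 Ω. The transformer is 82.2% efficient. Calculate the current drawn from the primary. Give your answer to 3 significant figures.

V_s = 230 × 25/346 = 16.618 V.
I_s = V_s/R = 16.618/7.62 = 2.1809 A.
P_out = V_s I_s = 16.618 × 2.1809 = 36.243 W.
P_in = P_out/η = 36.243/0.822 = 44.092 W.
I_p = P_in/V_p = 44.092/230 = 0.192 A.

I_p ≈ 0.192 A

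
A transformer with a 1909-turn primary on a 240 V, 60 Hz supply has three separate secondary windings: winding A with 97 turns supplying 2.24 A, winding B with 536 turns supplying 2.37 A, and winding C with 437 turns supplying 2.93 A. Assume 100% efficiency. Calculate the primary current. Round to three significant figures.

I_p ≈ 1.45 A

V_A = 240 × 97/1909 = 12.195 V; V_B = 240 × 536/1909 = 67.386 V; V_C = 240 × 437/1909 = 54.940 V.
P_out = V_A I_A + V_B I_B + V_C I_C = 12.195×2.24 + 67.386×2.37 + 54.940×2.93 = 27.317 + 159.70 + 160.97 = 347.99 W.
Ideal ⇒ P_in = P_out, so I_p = P_out/V_p = 347.99/240 = 1.45 A.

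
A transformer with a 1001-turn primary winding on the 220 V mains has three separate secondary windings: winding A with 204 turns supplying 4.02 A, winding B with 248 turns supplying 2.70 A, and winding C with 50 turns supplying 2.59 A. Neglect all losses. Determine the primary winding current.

I_p ≈ 1.62 A

V_A = 220 × 204/1001 = 44.835 V; V_B = 220 × 248/1001 = 54.505 V; V_C = 220 × 50/1001 = 10.989 V.
P_out = V_A I_A + V_B I_B + V_C I_C = 44.835×4.02 + 54.505×2.70 + 10.989×2.59 = 180.24 + 147.16 + 28.462 = 355.86 W.
Ideal ⇒ P_in = P_out, so I_p = P_out/V_p = 355.86/220 = 1.62 A.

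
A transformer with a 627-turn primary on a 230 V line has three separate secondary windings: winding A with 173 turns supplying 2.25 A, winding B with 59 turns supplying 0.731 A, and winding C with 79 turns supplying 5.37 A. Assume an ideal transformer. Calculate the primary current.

I_p ≈ 1.37 A

V_A = 230 × 173/627 = 63.461 V; V_B = 230 × 59/627 = 21.643 V; V_C = 230 × 79/627 = 28.979 V.
P_out = V_A I_A + V_B I_B + V_C I_C = 63.461×2.25 + 21.643×0.731 + 28.979×5.37 = 142.79 + 15.821 + 155.62 = 314.23 W.
Ideal ⇒ P_in = P_out, so I_p = P_out/V_p = 314.23/230 = 1.37 A.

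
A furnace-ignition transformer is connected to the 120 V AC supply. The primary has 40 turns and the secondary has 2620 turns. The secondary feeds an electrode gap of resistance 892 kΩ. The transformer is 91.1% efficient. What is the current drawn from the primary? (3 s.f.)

V_s = 120 × 2620/40 = 7860.0 V.
I_s = V_s/R = 7860.0/892000 = 0.0088117 A.
P_out = V_s I_s = 7860.0 × 0.0088117 = 69.260 W.
P_in = P_out/η = 69.260/0.911 = 76.026 W.
I_p = P_in/V_p = 76.026/120 = 0.634 A.

I_p ≈ 0.634 A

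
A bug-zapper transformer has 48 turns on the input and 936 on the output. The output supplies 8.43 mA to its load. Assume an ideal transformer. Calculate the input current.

I_in ≈ 0.164 A

For an ideal transformer I_in/I_out = N_out/N_in, so I_in = 0.00843 × 936/48 = 0.164 A.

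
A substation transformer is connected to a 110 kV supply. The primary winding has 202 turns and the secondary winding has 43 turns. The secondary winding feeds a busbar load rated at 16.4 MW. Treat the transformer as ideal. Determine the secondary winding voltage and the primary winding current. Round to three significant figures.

V_s = V_p × N_s/N_p = 110000 × 43/202 = 23416 V.
I_s = P/V_s = 1.64×10^7/23416 = 700.38 A.
I_p = I_s × N_s/N_p = 700.38 × 43/202 = 149 A.

V_s ≈ 23400 V, I_p ≈ 149 A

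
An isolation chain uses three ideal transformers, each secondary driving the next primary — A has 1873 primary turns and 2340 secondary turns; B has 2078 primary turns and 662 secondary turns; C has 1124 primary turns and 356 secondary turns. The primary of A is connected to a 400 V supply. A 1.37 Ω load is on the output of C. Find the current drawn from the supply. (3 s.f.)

Secondary of A: V = 400.00 × 2340/1873 = 499.73 V.
Secondary of B: V = 499.73 × 662/2078 = 159.20 V.
Secondary of C: V = 159.20 × 356/1124 = 50.424 V.
I_load = 50.424/1.37 = 36.806 A, so P_out = 50.424 × 36.806 = 1855.9 W.
All ideal ⇒ P_in = P_out, so I_supply = 1855.9/400 = 4.64 A.

I_supply ≈ 4.64 A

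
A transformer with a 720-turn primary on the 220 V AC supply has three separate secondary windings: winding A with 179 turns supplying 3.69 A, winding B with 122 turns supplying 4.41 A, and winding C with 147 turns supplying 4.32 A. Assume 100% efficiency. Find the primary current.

V_A = 220 × 179/720 = 54.694 V; V_B = 220 × 122/720 = 37.278 V; V_C = 220 × 147/720 = 44.917 V.
P_out = V_A I_A + V_B I_B + V_C I_C = 54.694×3.69 + 37.278×4.41 + 44.917×4.32 = 201.82 + 164.40 + 194.04 = 560.26 W.
Ideal ⇒ P_in = P_out, so I_p = P_out/V_p = 560.26/220 = 2.55 A.

I_p ≈ 2.55 A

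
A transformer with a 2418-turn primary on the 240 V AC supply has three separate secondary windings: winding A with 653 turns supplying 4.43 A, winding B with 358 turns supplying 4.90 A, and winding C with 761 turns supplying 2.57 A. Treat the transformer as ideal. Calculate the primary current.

I_p ≈ 2.73 A

V_A = 240 × 653/2418 = 64.814 V; V_B = 240 × 358/2418 = 35.533 V; V_C = 240 × 761/2418 = 75.533 V.
P_out = V_A I_A + V_B I_B + V_C I_C = 64.814×4.43 + 35.533×4.90 + 75.533×2.57 = 287.13 + 174.11 + 194.12 = 655.36 W.
Ideal ⇒ P_in = P_out, so I_p = P_out/V_p = 655.36/240 = 2.73 A.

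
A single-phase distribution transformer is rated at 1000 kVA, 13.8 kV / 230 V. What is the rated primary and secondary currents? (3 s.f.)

I_p ≈ 72.5 A, I_s ≈ 4350 A

I_p = S/V_p = 1000000/13800 = 72.5 A.
I_s = S/V_s = 1000000/230 = 4350 A.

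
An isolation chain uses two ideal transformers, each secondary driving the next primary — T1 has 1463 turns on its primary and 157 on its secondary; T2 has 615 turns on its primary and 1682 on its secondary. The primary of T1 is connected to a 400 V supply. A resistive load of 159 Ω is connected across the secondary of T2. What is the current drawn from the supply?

After T1: V = 400.00 × 157/1463 = 42.925 V.
After T2: V = 42.925 × 1682/615 = 117.40 V.
I_load = 117.40/159 = 0.73836 A, so P_out = 117.40 × 0.73836 = 86.683 W.
All ideal ⇒ P_in = P_out, so I_supply = 86.683/400 = 0.217 A.

I_supply ≈ 0.217 A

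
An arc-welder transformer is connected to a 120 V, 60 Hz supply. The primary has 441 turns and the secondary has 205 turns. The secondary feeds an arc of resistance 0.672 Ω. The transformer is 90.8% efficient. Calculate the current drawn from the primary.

I_p ≈ 42.5 A

V_s = 120 × 205/441 = 55.782 V.
I_s = V_s/R = 55.782/0.672 = 83.009 A.
P_out = V_s I_s = 55.782 × 83.009 = 4630.5 W.
P_in = P_out/η = 4630.5/0.908 = 5099.6 W.
I_p = P_in/V_p = 5099.6/120 = 42.5 A.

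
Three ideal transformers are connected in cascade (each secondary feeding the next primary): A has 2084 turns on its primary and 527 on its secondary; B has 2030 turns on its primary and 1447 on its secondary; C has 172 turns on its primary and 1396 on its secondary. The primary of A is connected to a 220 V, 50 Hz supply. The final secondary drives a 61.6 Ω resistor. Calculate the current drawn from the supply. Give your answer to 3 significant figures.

After A: V = 220.00 × 527/2084 = 55.633 V.
After B: V = 55.633 × 1447/2030 = 39.656 V.
After C: V = 39.656 × 1396/172 = 321.86 V.
I_load = 321.86/61.6 = 5.2250 A, so P_out = 321.86 × 5.2250 = 1681.7 W.
All ideal ⇒ P_in = P_out, so I_supply = 1681.7/220 = 7.64 A.

I_supply ≈ 7.64 A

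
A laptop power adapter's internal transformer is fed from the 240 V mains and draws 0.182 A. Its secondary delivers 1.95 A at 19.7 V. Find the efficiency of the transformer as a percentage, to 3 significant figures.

η ≈ 87.9%

P_in = 240 × 0.182 = 43.6800 W.
P_out = 19.7 × 1.95 = 38.4150 W.
η = P_out/P_in = 38.4150/43.6800 = 0.879.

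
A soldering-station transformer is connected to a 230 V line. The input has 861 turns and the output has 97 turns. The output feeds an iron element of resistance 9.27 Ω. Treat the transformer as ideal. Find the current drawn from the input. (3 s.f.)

I_in ≈ 0.315 A

V_out = V_in × N_out/N_in = 230 × 97/861 = 25.912 V.
I_out = V_out/R = 25.912/9.27 = 2.7952 A.
For an ideal transformer I_in N_in = I_out N_out, so I_in = 2.7952 × 97/861 = 0.315 A.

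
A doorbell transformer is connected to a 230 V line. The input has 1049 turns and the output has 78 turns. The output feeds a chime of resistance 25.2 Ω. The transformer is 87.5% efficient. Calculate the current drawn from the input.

I_in ≈ 0.0577 A

V_out = 230 × 78/1049 = 17.102 V.
I_out = V_out/R = 17.102/25.2 = 0.67865 A.
P_out = V_out I_out = 17.102 × 0.67865 = 11.606 W.
P_in = P_out/η = 11.606/0.875 = 13.264 W.
I_in = P_in/V_in = 13.264/230 = 0.0577 A.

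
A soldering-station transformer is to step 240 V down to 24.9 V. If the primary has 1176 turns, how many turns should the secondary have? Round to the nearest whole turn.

N_s = 122 turns

N_s/N_p = V_s/V_p, so N_s = 1176 × 24.9/240 = 122.0 ≈ 122 turns.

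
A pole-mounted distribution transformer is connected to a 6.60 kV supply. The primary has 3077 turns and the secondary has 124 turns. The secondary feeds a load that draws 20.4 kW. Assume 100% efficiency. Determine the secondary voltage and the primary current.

V_s = V_p × N_s/N_p = 6600 × 124/3077 = 265.97 V.
I_s = P/V_s = 20400/265.97 = 76.699 A.
I_p = I_s × N_s/N_p = 76.699 × 124/3077 = 3.09 A.

V_s ≈ 266 V, I_p ≈ 3.09 A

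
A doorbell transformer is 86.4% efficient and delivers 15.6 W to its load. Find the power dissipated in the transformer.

P_in = P_out/η = 15.6/0.864 = 18.0556 W.
P_loss = P_in − P_out = 18.0556 − 15.6 = 2.46 W.

P_loss ≈ 2.46 W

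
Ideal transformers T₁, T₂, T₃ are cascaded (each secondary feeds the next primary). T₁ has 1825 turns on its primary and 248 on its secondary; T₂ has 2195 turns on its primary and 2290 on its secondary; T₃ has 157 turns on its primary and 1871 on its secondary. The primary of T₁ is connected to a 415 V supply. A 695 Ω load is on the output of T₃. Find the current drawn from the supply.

After T₁: V = 415.00 × 248/1825 = 56.395 V.
After T₂: V = 56.395 × 2290/2195 = 58.835 V.
After T₃: V = 58.835 × 1871/157 = 701.15 V.
I_load = 701.15/695 = 1.0089 A, so P_out = 701.15 × 1.0089 = 707.36 W.
All ideal ⇒ P_in = P_out, so I_supply = 707.36/415 = 1.70 A.

I_supply ≈ 1.70 A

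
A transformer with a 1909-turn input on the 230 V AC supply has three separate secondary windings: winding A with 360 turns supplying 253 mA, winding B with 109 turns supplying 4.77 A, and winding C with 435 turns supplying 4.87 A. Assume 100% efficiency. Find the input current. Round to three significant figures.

I_in ≈ 1.43 A

V_A = 230 × 360/1909 = 43.373 V; V_B = 230 × 109/1909 = 13.133 V; V_C = 230 × 435/1909 = 52.410 V.
P_out = V_A I_A + V_B I_B + V_C I_C = 43.373×0.253 + 13.133×4.77 + 52.410×4.87 = 10.973 + 62.642 + 255.23 = 328.85 W.
Ideal ⇒ P_in = P_out, so I_in = P_out/V_in = 328.85/230 = 1.43 A.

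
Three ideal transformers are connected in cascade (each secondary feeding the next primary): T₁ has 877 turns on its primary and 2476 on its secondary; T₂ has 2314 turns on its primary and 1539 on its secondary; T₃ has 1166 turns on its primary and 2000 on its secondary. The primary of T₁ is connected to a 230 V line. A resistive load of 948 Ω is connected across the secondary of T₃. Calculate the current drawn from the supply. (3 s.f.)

I_supply ≈ 2.52 A

Secondary of T₁: V = 230.00 × 2476/877 = 649.35 V.
Secondary of T₂: V = 649.35 × 1539/2314 = 431.87 V.
Secondary of T₃: V = 431.87 × 2000/1166 = 740.77 V.
I_load = 740.77/948 = 0.78141 A, so P_out = 740.77 × 0.78141 = 578.85 W.
All ideal ⇒ P_in = P_out, so I_supply = 578.85/230 = 2.52 A.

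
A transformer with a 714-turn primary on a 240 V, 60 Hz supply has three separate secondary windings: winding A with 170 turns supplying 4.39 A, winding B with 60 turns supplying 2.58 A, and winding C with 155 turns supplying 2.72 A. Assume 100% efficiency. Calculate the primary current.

I_p ≈ 1.85 A

V_A = 240 × 170/714 = 57.143 V; V_B = 240 × 60/714 = 20.168 V; V_C = 240 × 155/714 = 52.101 V.
P_out = V_A I_A + V_B I_B + V_C I_C = 57.143×4.39 + 20.168×2.58 + 52.101×2.72 = 250.86 + 52.034 + 141.71 = 444.61 W.
Ideal ⇒ P_in = P_out, so I_p = P_out/V_p = 444.61/240 = 1.85 A.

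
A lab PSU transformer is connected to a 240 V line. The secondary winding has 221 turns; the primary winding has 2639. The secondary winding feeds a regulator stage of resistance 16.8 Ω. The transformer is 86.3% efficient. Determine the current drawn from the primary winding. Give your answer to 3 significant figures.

I_p ≈ 0.116 A

V_s = 240 × 221/2639 = 20.099 V.
I_s = V_s/R = 20.099/16.8 = 1.1963 A.
P_out = V_s I_s = 20.099 × 1.1963 = 24.045 W.
P_in = P_out/η = 24.045/0.863 = 27.862 W.
I_p = P_in/V_p = 27.862/240 = 0.116 A.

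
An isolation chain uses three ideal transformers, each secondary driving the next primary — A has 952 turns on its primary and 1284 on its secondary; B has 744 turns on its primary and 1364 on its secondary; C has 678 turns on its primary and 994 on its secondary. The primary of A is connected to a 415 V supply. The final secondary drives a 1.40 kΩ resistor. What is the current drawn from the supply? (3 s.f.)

After A: V = 415.00 × 1284/952 = 559.73 V.
After B: V = 559.73 × 1364/744 = 1026.2 V.
After C: V = 1026.2 × 994/678 = 1504.4 V.
I_load = 1504.4/1400 = 1.0746 A, so P_out = 1504.4 × 1.0746 = 1616.7 W.
All ideal ⇒ P_in = P_out, so I_supply = 1616.7/415 = 3.90 A.

I_supply ≈ 3.90 A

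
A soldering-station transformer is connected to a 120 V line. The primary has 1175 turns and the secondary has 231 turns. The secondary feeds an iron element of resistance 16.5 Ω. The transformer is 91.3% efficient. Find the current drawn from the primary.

V_s = 120 × 231/1175 = 23.591 V.
I_s = V_s/R = 23.591/16.5 = 1.4298 A.
P_out = V_s I_s = 23.591 × 1.4298 = 33.731 W.
P_in = P_out/η = 33.731/0.913 = 36.945 W.
I_p = P_in/V_p = 36.945/120 = 0.308 A.

I_p ≈ 0.308 A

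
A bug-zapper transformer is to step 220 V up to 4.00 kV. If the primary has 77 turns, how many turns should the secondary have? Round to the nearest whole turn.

N_s = 1400 turns

N_s/N_p = V_s/V_p, so N_s = 77 × 4000/220 = 1400.0 ≈ 1400 turns.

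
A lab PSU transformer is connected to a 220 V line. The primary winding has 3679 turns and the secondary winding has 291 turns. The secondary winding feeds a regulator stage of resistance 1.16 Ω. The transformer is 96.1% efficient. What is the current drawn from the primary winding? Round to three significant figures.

V_s = 220 × 291/3679 = 17.401 V.
I_s = V_s/R = 17.401/1.16 = 15.001 A.
P_out = V_s I_s = 17.401 × 15.001 = 261.04 W.
P_in = P_out/η = 261.04/0.961 = 271.64 W.
I_p = P_in/V_p = 271.64/220 = 1.23 A.

I_p ≈ 1.23 A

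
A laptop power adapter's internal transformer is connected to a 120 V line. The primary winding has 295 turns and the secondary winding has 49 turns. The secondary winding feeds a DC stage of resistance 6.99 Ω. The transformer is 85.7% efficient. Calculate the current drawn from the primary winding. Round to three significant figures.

I_p ≈ 0.553 A

V_s = 120 × 49/295 = 19.932 V.
I_s = V_s/R = 19.932/6.99 = 2.8515 A.
P_out = V_s I_s = 19.932 × 2.8515 = 56.837 W.
P_in = P_out/η = 56.837/0.857 = 66.321 W.
I_p = P_in/V_p = 66.321/120 = 0.553 A.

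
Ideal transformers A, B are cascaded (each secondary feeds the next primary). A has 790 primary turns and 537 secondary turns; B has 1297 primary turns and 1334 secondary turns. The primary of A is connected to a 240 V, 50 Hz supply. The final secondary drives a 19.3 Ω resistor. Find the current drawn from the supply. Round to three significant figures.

I_supply ≈ 6.08 A

Secondary of A: V = 240.00 × 537/790 = 163.14 V.
Secondary of B: V = 163.14 × 1334/1297 = 167.79 V.
I_load = 167.79/19.3 = 8.6939 A, so P_out = 167.79 × 8.6939 = 1458.8 W.
All ideal ⇒ P_in = P_out, so I_supply = 1458.8/240 = 6.08 A.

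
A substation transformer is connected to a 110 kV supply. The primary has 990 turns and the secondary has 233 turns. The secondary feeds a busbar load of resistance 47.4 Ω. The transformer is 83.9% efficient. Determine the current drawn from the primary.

V_s = 110000 × 233/990 = 25889 V.
I_s = V_s/R = 25889/47.4 = 546.18 A.
P_out = V_s I_s = 25889 × 546.18 = 1.4140×10^7 W.
P_in = P_out/η = 1.4140×10^7/0.839 = 1.6853×10^7 W.
I_p = P_in/V_p = 1.6853×10^7/110000 = 153 A.

I_p ≈ 153 A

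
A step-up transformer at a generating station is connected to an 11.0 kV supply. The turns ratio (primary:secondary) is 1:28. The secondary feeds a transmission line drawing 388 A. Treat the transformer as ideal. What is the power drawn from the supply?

P ≈ 1.20×10^8 W

I_p = I_s × N_s/N_p = 388 × 28/1 = 10864 A.
P = V_p I_p = 11000 × 10864 = 1.20×10^8 W.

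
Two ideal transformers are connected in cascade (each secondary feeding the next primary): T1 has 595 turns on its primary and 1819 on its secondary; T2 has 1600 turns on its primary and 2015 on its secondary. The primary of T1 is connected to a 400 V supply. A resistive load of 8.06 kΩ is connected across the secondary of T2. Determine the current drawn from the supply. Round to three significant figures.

I_supply ≈ 0.736 A

After T1: V = 400.00 × 1819/595 = 1222.9 V.
After T2: V = 1222.9 × 2015/1600 = 1540.0 V.
I_load = 1540.0/8060 = 0.19107 A, so P_out = 1540.0 × 0.19107 = 294.26 W.
All ideal ⇒ P_in = P_out, so I_supply = 294.26/400 = 0.736 A.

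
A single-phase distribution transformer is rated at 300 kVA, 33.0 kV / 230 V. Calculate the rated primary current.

I_p ≈ 9.09 A

I_p = S/V_p = 300000/33000 = 9.09 A.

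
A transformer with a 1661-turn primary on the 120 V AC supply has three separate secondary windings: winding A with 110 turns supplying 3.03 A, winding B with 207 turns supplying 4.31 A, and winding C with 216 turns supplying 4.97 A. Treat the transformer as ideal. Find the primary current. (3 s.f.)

V_A = 120 × 110/1661 = 7.9470 V; V_B = 120 × 207/1661 = 14.955 V; V_C = 120 × 216/1661 = 15.605 V.
P_out = V_A I_A + V_B I_B + V_C I_C = 7.9470×3.03 + 14.955×4.31 + 15.605×4.97 = 24.079 + 64.455 + 77.557 = 166.09 W.
Ideal ⇒ P_in = P_out, so I_p = P_out/V_p = 166.09/120 = 1.38 A.

I_p ≈ 1.38 A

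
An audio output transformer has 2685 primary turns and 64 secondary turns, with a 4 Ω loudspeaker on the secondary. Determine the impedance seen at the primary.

Z_p ≈ 7040 Ω

Z_p = (N_p/N_s)² × Z_s = (2685/64)² × 4 = 7040 Ω.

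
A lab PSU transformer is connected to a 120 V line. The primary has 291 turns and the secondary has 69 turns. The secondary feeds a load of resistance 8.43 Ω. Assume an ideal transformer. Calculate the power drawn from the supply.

V_s = V_p × N_s/N_p = 120 × 69/291 = 28.454 V.
I_s = V_s/R = 28.454/8.43 = 3.3753 A.
I_p = I_s × N_s/N_p = 3.3753 × 69/291 = 0.80032 A.
P = V_p I_p = 120 × 0.80032 = 96.0 W.

P ≈ 96.0 W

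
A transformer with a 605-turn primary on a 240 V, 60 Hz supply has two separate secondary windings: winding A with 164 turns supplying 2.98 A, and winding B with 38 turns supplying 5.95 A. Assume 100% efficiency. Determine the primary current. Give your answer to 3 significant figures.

V_A = 240 × 164/605 = 65.058 V; V_B = 240 × 38/605 = 15.074 V.
P_out = V_A I_A + V_B I_B = 65.058×2.98 + 15.074×5.95 = 193.87 + 89.693 = 283.56 W.
Ideal ⇒ P_in = P_out, so I_p = P_out/V_p = 283.56/240 = 1.18 A.

I_p ≈ 1.18 A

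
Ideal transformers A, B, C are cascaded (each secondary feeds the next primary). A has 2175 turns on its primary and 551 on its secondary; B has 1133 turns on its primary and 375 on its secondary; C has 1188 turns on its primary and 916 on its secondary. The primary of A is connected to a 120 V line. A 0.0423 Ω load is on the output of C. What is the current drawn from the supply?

Secondary of A: V = 120.00 × 551/2175 = 30.400 V.
Secondary of B: V = 30.400 × 375/1133 = 10.062 V.
Secondary of C: V = 10.062 × 916/1188 = 7.7581 V.
I_load = 7.7581/0.0423 = 183.41 A, so P_out = 7.7581 × 183.41 = 1422.9 W.
All ideal ⇒ P_in = P_out, so I_supply = 1422.9/120 = 11.9 A.

I_supply ≈ 11.9 A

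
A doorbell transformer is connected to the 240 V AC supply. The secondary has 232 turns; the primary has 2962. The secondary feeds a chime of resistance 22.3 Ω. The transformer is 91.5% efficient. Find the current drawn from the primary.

V_s = 240 × 232/2962 = 18.798 V.
I_s = V_s/R = 18.798/22.3 = 0.84296 A.
P_out = V_s I_s = 18.798 × 0.84296 = 15.846 W.
P_in = P_out/η = 15.846/0.915 = 17.318 W.
I_p = P_in/V_p = 17.318/240 = 0.0722 A.

I_p ≈ 0.0722 A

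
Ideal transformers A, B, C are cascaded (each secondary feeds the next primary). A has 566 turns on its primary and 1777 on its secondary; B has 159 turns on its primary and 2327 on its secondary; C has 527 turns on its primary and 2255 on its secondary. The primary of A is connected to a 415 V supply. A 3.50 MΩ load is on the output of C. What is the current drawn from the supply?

I_supply ≈ 4.58 A

After A: V = 415.00 × 1777/566 = 1302.9 V.
After B: V = 1302.9 × 2327/159 = 19069 V.
After C: V = 19069 × 2255/527 = 81593 V.
I_load = 81593/(3.50×10^6) = 0.023312 A, so P_out = 81593 × 0.023312 = 1902.1 W.
All ideal ⇒ P_in = P_out, so I_supply = 1902.1/415 = 4.58 A.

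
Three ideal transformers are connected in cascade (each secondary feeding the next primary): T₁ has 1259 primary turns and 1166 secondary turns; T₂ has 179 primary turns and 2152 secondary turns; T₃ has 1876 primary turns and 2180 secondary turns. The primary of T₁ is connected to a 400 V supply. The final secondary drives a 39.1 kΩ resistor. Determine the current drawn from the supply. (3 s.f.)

Secondary of T₁: V = 400.00 × 1166/1259 = 370.45 V.
Secondary of T₂: V = 370.45 × 2152/179 = 4453.7 V.
Secondary of T₃: V = 4453.7 × 2180/1876 = 5175.4 V.
I_load = 5175.4/39100 = 0.13236 A, so P_out = 5175.4 × 0.13236 = 685.04 W.
All ideal ⇒ P_in = P_out, so I_supply = 685.04/400 = 1.71 A.

I_supply ≈ 1.71 A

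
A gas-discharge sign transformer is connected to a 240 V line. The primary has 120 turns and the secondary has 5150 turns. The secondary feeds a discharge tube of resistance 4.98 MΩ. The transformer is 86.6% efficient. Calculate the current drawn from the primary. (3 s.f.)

I_p ≈ 0.102 A

V_s = 240 × 5150/120 = 10300 V.
I_s = V_s/R = 10300/(4.98×10^6) = 0.0020683 A.
P_out = V_s I_s = 10300 × 0.0020683 = 21.303 W.
P_in = P_out/η = 21.303/0.866 = 24.600 W.
I_p = P_in/V_p = 24.600/240 = 0.102 A.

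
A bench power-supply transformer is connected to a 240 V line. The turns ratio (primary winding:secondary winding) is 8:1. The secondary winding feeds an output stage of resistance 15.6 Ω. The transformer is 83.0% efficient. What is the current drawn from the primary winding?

I_p ≈ 0.290 A

V_s = 240 × 1/8 = 30.000 V.
I_s = V_s/R = 30.000/15.6 = 1.9231 A.
P_out = V_s I_s = 30.000 × 1.9231 = 57.692 W.
P_in = P_out/η = 57.692/0.830 = 69.509 W.
I_p = P_in/V_p = 69.509/240 = 0.290 A.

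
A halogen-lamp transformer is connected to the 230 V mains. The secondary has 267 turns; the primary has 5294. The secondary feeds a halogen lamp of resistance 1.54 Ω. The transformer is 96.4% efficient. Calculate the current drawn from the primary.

V_s = 230 × 267/5294 = 11.600 V.
I_s = V_s/R = 11.600/1.54 = 7.5324 A.
P_out = V_s I_s = 11.600 × 7.5324 = 87.375 W.
P_in = P_out/η = 87.375/0.964 = 90.638 W.
I_p = P_in/V_p = 90.638/230 = 0.394 A.

I_p ≈ 0.394 A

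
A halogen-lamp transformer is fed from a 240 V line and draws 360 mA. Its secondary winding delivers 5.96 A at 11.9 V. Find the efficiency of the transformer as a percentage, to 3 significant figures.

η ≈ 82.1%

P_in = 240 × 0.360 = 86.4000 W.
P_out = 11.9 × 5.96 = 70.9240 W.
η = P_out/P_in = 70.9240/86.4000 = 0.821.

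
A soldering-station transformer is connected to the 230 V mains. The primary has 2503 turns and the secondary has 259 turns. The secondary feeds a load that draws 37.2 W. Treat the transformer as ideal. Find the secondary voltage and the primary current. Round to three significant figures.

V_s = V_p × N_s/N_p = 230 × 259/2503 = 23.799 V.
I_s = P/V_s = 37.2/23.799 = 1.5631 A.
I_p = I_s × N_s/N_p = 1.5631 × 259/2503 = 0.162 A.

V_s ≈ 23.8 V, I_p ≈ 0.162 A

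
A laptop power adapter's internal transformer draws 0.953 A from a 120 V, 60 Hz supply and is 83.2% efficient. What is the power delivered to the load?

P_in = V_p I_p = 120 × 0.953 = 114.36 W.
P_out = η P_in = 0.832 × 114.36 = 95.1 W.

P_out ≈ 95.1 W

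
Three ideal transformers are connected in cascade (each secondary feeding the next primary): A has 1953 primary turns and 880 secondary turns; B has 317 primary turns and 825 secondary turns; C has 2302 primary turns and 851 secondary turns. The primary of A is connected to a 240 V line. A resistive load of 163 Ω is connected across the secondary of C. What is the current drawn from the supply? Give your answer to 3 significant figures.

I_supply ≈ 0.277 A

After A: V = 240.00 × 880/1953 = 108.14 V.
After B: V = 108.14 × 825/317 = 281.44 V.
After C: V = 281.44 × 851/2302 = 104.04 V.
I_load = 104.04/163 = 0.63830 A, so P_out = 104.04 × 0.63830 = 66.410 W.
All ideal ⇒ P_in = P_out, so I_supply = 66.410/240 = 0.277 A.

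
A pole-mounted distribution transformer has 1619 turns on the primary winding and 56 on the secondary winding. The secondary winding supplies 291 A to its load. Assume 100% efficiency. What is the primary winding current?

For an ideal transformer I_p/I_s = N_s/N_p, so I_p = 291 × 56/1619 = 10.1 A.

I_p ≈ 10.1 A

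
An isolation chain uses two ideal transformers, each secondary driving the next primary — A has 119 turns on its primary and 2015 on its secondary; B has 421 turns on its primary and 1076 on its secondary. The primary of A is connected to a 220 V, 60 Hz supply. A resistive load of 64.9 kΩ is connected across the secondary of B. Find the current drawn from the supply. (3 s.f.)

Secondary of A: V = 220.00 × 2015/119 = 3725.2 V.
Secondary of B: V = 3725.2 × 1076/421 = 9521.0 V.
I_load = 9521.0/64900 = 0.14670 A, so P_out = 9521.0 × 0.14670 = 1396.7 W.
All ideal ⇒ P_in = P_out, so I_supply = 1396.7/220 = 6.35 A.

I_supply ≈ 6.35 A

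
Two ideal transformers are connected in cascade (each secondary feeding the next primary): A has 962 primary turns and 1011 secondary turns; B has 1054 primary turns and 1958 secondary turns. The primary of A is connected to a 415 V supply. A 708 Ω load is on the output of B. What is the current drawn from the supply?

Secondary of A: V = 415.00 × 1011/962 = 436.14 V.
Secondary of B: V = 436.14 × 1958/1054 = 810.21 V.
I_load = 810.21/708 = 1.1444 A, so P_out = 810.21 × 1.1444 = 927.17 W.
All ideal ⇒ P_in = P_out, so I_supply = 927.17/415 = 2.23 A.

I_supply ≈ 2.23 A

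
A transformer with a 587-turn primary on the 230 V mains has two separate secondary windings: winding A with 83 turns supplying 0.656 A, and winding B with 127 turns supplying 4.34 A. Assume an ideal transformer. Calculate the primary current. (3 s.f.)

V_A = 230 × 83/587 = 32.521 V; V_B = 230 × 127/587 = 49.761 V.
P_out = V_A I_A + V_B I_B = 32.521×0.656 + 49.761×4.34 = 21.334 + 215.96 = 237.30 W.
Ideal ⇒ P_in = P_out, so I_p = P_out/V_p = 237.30/230 = 1.03 A.

I_p ≈ 1.03 A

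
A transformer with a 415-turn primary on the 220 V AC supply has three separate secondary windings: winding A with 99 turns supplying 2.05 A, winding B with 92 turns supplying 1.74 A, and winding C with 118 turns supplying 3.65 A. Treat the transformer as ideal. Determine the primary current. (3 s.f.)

I_p ≈ 1.91 A

V_A = 220 × 99/415 = 52.482 V; V_B = 220 × 92/415 = 48.771 V; V_C = 220 × 118/415 = 62.554 V.
P_out = V_A I_A + V_B I_B + V_C I_C = 52.482×2.05 + 48.771×1.74 + 62.554×3.65 = 107.59 + 84.862 + 228.32 = 420.77 W.
Ideal ⇒ P_in = P_out, so I_p = P_out/V_p = 420.77/220 = 1.91 A.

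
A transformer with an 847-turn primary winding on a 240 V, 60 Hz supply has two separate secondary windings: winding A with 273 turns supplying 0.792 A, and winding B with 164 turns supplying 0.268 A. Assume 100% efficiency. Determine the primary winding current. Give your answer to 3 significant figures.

I_p ≈ 0.307 A

V_A = 240 × 273/847 = 77.355 V; V_B = 240 × 164/847 = 46.470 V.
P_out = V_A I_A + V_B I_B = 77.355×0.792 + 46.470×0.268 = 61.265 + 12.454 = 73.719 W.
Ideal ⇒ P_in = P_out, so I_p = P_out/V_p = 73.719/240 = 0.307 A.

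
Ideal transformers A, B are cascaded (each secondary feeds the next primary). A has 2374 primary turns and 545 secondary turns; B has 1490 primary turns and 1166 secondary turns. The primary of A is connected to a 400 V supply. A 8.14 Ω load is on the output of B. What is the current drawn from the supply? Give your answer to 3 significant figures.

I_supply ≈ 1.59 A

After A: V = 400.00 × 545/2374 = 91.828 V.
After B: V = 91.828 × 1166/1490 = 71.860 V.
I_load = 71.860/8.14 = 8.8280 A, so P_out = 71.860 × 8.8280 = 634.38 W.
All ideal ⇒ P_in = P_out, so I_supply = 634.38/400 = 1.59 A.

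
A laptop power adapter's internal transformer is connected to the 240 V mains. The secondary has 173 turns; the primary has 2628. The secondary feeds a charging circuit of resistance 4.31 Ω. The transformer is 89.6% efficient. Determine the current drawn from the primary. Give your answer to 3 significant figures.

V_s = 240 × 173/2628 = 15.799 V.
I_s = V_s/R = 15.799/4.31 = 3.6657 A.
P_out = V_s I_s = 15.799 × 3.6657 = 57.914 W.
P_in = P_out/η = 57.914/0.896 = 64.637 W.
I_p = P_in/V_p = 64.637/240 = 0.269 A.

I_p ≈ 0.269 A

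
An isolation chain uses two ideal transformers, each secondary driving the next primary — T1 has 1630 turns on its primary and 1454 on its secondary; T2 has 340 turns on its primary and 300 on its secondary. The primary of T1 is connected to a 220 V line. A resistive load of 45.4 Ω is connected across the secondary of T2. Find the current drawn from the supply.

Secondary of T1: V = 220.00 × 1454/1630 = 196.25 V.
Secondary of T2: V = 196.25 × 300/340 = 173.16 V.
I_load = 173.16/45.4 = 3.8140 A, so P_out = 173.16 × 3.8140 = 660.43 W.
All ideal ⇒ P_in = P_out, so I_supply = 660.43/220 = 3.00 A.

I_supply ≈ 3.00 A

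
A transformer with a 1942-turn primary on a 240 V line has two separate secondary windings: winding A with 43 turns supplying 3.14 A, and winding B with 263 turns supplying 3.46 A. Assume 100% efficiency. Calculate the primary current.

I_p ≈ 0.538 A

V_A = 240 × 43/1942 = 5.3141 V; V_B = 240 × 263/1942 = 32.503 V.
P_out = V_A I_A + V_B I_B = 5.3141×3.14 + 32.503×3.46 = 16.686 + 112.46 = 129.15 W.
Ideal ⇒ P_in = P_out, so I_p = P_out/V_p = 129.15/240 = 0.538 A.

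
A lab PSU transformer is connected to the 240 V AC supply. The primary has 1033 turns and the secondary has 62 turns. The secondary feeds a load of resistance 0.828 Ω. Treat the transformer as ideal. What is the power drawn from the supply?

P ≈ 251 W

V_s = V_p × N_s/N_p = 240 × 62/1033 = 14.405 V.
I_s = V_s/R = 14.405/0.828 = 17.397 A.
I_p = I_s × N_s/N_p = 17.397 × 62/1033 = 1.0442 A.
P = V_p I_p = 240 × 1.0442 = 251 W.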